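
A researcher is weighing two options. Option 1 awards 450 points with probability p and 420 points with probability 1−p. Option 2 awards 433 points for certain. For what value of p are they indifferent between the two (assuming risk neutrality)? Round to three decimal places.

p = 0.433

p·450 + (1−p)·420 = 433
30p + 420 = 433
p = (433 − 420) / 30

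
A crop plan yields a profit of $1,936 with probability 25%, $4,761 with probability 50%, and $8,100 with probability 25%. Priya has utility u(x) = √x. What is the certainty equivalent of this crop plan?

$4,624

E[u] = 0.25·√1936 + 0.5·√4761 + 0.25·√8100 = 0.25·44 + 0.5·69 + 0.25·90 = 68
CE = (68)² = 4624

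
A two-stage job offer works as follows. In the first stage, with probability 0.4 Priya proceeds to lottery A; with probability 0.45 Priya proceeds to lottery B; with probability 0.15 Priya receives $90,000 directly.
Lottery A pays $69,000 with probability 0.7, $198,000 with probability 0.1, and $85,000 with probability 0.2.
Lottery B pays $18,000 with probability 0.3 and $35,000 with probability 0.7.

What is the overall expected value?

$60,995

EV(A) = 0.7 × 69000 + 0.1 × 198000 + 0.2 × 85000 = 48300 + 19800 + 17000 = 85100
EV(B) = 0.3 × 18000 + 0.7 × 35000 = 5400 + 24500 = 29900
Branch C: 90000 (certain)
Overall = 0.4 × 85100 + 0.45 × 29900 + 0.15 × 90000 = 34040 + 13455 + 13500 = 60995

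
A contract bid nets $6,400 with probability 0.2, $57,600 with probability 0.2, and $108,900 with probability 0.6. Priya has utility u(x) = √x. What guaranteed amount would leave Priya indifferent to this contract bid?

$68,644

E[u] = 0.2·√6400 + 0.2·√57600 + 0.6·√108900 = 0.2·80 + 0.2·240 + 0.6·330 = 262
CE = (262)² = 68644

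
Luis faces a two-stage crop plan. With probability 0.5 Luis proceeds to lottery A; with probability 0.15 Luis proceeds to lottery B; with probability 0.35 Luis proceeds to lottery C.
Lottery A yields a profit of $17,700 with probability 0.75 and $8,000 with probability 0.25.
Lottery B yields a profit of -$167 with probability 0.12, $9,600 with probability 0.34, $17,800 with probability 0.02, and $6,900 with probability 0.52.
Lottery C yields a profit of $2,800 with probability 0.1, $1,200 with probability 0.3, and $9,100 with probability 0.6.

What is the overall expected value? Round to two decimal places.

$10,850.69

EV(A) = 0.75 × 17700 + 0.25 × 8000 = 13275 + 2000 = 15275
EV(B) = 0.12 × (-167) + 0.34 × 9600 + 0.02 × 17800 + 0.52 × 6900 = -20.04 + 3264 + 356 + 3588 = 7187.96
EV(C) = 0.1 × 2800 + 0.3 × 1200 + 0.6 × 9100 = 280 + 360 + 5460 = 6100
Overall = 0.5 × 15275 + 0.15 × 7187.96 + 0.35 × 6100 = 7637.5 + 1078.194 + 2135 = 10850.694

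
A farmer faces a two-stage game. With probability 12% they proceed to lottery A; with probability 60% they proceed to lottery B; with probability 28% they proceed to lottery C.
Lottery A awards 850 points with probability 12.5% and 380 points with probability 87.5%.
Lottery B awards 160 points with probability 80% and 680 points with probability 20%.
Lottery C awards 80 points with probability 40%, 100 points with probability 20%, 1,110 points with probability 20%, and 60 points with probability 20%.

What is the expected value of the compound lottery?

EV(A) = 0.125 × 850 + 0.875 × 380 = 106.25 + 332.5 = 438.75
EV(B) = 0.8 × 160 + 0.2 × 680 = 128 + 136 = 264
EV(C) = 0.4 × 80 + 0.2 × 100 + 0.2 × 1110 + 0.2 × 60 = 32 + 20 + 222 + 12 = 286
Overall = 0.12 × 438.75 + 0.6 × 264 + 0.28 × 286 = 52.65 + 158.4 + 80.08 = 291.13

291.13 points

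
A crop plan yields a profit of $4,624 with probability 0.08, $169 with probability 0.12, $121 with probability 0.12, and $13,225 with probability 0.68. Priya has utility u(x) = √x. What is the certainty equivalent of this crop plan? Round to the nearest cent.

E[u] = 0.08·√4624 + 0.12·√169 + 0.12·√121 + 0.68·√13225 = 0.08·68 + 0.12·13 + 0.12·11 + 0.68·115 = 86.52
CE = (86.52)² = 7485.7104

$7,485.71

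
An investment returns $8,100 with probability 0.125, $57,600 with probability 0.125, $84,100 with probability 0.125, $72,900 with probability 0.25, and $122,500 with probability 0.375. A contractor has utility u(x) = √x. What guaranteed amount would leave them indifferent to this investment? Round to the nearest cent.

$76,314.06

E[u] = 0.125·√8100 + 0.125·√57600 + 0.125·√84100 + 0.25·√72900 + 0.375·√122500 = 0.125·90 + 0.125·240 + 0.125·290 + 0.25·270 + 0.375·350 = 276.25
CE = (276.25)² = 76314.0625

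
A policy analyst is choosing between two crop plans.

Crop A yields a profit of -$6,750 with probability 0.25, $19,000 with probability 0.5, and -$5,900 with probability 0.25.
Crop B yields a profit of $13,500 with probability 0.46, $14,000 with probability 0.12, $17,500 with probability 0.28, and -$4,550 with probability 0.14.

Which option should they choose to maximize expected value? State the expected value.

Crop B ($12,153)

Crop A = 0.25 × (-6750) + 0.5 × 19000 + 0.25 × (-5900) = -1687.5 + 9500 − 1475 = 6337.5
Crop B = 0.46 × 13500 + 0.12 × 14000 + 0.28 × 17500 + 0.14 × (-4550) = 6210 + 1680 + 4900 − 637 = 12153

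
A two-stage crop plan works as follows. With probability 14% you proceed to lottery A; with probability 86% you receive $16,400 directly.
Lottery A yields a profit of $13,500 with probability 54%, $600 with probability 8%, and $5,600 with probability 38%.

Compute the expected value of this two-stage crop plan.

EV(A) = 0.54 × 13500 + 0.08 × 600 + 0.38 × 5600 = 7290 + 48 + 2128 = 9466
Branch B: 16400 (certain)
Overall = 0.14 × 9466 + 0.86 × 16400 = 1325.24 + 14104 = 15429.24

$15,429.24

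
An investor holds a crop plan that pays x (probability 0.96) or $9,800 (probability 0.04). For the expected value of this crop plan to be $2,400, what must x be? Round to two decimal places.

x = $2,091.67

0.96·x + 0.04·9800 = 2400
0.96·x = 2400 − 392 = 2008
x = 2008 / 0.96 = 2091.6667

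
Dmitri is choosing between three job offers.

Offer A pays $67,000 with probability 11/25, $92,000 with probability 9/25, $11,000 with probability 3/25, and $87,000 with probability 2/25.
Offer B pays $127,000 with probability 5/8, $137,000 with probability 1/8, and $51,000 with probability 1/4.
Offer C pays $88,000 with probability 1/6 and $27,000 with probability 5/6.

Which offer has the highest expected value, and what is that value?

Offer B ($109,250)

Offer A = 11/25 × 67000 + 9/25 × 92000 + 3/25 × 11000 + 2/25 × 87000 = 29480 + 33120 + 1320 + 6960 = 70880
Offer B = 5/8 × 127000 + 1/8 × 137000 + 1/4 × 51000 = 79375 + 17125 + 12750 = 109250
Offer C = 1/6 × 88000 + 5/6 × 27000 = 14666.6667 + 22500 = 37166.6667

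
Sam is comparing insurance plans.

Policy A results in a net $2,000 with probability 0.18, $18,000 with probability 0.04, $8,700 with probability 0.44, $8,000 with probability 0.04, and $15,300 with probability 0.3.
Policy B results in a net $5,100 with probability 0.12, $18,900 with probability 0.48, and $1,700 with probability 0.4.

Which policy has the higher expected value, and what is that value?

Policy A = 0.18 × 2000 + 0.04 × 18000 + 0.44 × 8700 + 0.04 × 8000 + 0.3 × 15300 = 360 + 720 + 3828 + 320 + 4590 = 9818
Policy B = 0.12 × 5100 + 0.48 × 18900 + 0.4 × 1700 = 612 + 9072 + 680 = 10364

Policy B ($10,364)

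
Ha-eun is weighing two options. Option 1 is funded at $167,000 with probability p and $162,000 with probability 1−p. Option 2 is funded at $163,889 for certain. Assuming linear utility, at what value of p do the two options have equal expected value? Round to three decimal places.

p = 0.378

p·167000 + (1−p)·162000 = 163889
5000p + 162000 = 163889
p = (163889 − 162000) / 5000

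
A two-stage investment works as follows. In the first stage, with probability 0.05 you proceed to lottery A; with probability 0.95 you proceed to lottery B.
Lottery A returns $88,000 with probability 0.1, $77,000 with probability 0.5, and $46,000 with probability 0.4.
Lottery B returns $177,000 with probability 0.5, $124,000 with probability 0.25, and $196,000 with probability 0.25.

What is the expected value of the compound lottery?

$163,360

EV(A) = 0.1 × 88000 + 0.5 × 77000 + 0.4 × 46000 = 8800 + 38500 + 18400 = 65700
EV(B) = 0.5 × 177000 + 0.25 × 124000 + 0.25 × 196000 = 88500 + 31000 + 49000 = 168500
Overall = 0.05 × 65700 + 0.95 × 168500 = 3285 + 160075 = 163360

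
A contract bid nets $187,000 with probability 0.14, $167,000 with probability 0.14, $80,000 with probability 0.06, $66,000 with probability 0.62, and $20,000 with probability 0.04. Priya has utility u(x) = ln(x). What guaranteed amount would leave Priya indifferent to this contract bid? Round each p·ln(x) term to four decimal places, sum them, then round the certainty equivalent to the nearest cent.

$83,859.66

E[u] = 0.14·ln(187000) + 0.14·ln(167000) + 0.06·ln(80000) + 0.62·ln(66000) + 0.04·ln(20000) = 1.6994 + 1.6836 + 0.6774 + 6.8804 + 0.3961 = 11.3369
CE = e^11.3369 ≈ 83859.66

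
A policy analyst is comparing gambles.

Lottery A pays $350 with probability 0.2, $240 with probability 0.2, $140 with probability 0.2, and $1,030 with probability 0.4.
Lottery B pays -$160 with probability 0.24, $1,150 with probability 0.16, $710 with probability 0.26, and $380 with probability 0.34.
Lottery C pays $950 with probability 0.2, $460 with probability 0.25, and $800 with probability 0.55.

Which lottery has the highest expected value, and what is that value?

Lottery A = 0.2 × 350 + 0.2 × 240 + 0.2 × 140 + 0.4 × 1030 = 70 + 48 + 28 + 412 = 558
Lottery B = 0.24 × (-160) + 0.16 × 1150 + 0.26 × 710 + 0.34 × 380 = -38.4 + 184 + 184.6 + 129.2 = 459.4
Lottery C = 0.2 × 950 + 0.25 × 460 + 0.55 × 800 = 190 + 115 + 440 = 745

Lottery C ($745)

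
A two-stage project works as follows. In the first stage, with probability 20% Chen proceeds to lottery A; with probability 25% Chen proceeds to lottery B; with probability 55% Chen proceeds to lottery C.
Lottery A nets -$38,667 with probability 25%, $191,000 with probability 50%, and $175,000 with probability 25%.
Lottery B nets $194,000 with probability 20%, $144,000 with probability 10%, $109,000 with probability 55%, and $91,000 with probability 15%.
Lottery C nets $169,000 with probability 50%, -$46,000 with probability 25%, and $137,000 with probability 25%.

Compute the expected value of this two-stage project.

$116,604.15

EV(A) = 0.25 × (-38667) + 0.5 × 191000 + 0.25 × 175000 = -9666.75 + 95500 + 43750 = 129583.25
EV(B) = 0.2 × 194000 + 0.1 × 144000 + 0.55 × 109000 + 0.15 × 91000 = 38800 + 14400 + 59950 + 13650 = 126800
EV(C) = 0.5 × 169000 + 0.25 × (-46000) + 0.25 × 137000 = 84500 − 11500 + 34250 = 107250
Overall = 0.2 × 129583.25 + 0.25 × 126800 + 0.55 × 107250 = 25916.65 + 31700 + 58987.5 = 116604.15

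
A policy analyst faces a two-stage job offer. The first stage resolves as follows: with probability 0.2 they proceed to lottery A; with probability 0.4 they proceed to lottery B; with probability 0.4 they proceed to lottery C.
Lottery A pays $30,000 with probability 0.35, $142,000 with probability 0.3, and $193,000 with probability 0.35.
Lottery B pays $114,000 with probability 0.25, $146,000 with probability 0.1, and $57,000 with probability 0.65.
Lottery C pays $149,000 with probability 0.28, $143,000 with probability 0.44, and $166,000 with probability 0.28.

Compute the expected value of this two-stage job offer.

$116,638

EV(A) = 0.35 × 30000 + 0.3 × 142000 + 0.35 × 193000 = 10500 + 42600 + 67550 = 120650
EV(B) = 0.25 × 114000 + 0.1 × 146000 + 0.65 × 57000 = 28500 + 14600 + 37050 = 80150
EV(C) = 0.28 × 149000 + 0.44 × 143000 + 0.28 × 166000 = 41720 + 62920 + 46480 = 151120
Overall = 0.2 × 120650 + 0.4 × 80150 + 0.4 × 151120 = 24130 + 32060 + 60448 = 116638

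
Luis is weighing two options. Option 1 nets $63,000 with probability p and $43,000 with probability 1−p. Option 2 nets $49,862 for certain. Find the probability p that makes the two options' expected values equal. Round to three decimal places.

p·63000 + (1−p)·43000 = 49862
20000p + 43000 = 49862
p = (49862 − 43000) / 20000

p = 0.343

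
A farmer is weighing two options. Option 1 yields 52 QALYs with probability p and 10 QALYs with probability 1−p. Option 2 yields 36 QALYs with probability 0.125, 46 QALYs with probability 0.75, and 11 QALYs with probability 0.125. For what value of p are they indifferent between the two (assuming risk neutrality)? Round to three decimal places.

p = 0.723

EV(Option 2) = 0.125 × 36 + 0.75 × 46 + 0.125 × 11 = 4.5 + 34.5 + 1.375 = 40.375
p·52 + (1−p)·10 = 40.375
42p + 10 = 40.375
p = (40.375 − 10) / 42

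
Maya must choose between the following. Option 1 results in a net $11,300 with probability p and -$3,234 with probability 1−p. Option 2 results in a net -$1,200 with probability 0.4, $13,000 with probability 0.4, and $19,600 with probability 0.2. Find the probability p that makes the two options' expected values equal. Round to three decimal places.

p = 0.817

EV(Option 2) = 0.4 × (-1200) + 0.4 × 13000 + 0.2 × 19600 = -480 + 5200 + 3920 = 8640
p·11300 + (1−p)·(-3234) = 8640
14534p − 3234 = 8640
p = (8640 + 3234) / 14534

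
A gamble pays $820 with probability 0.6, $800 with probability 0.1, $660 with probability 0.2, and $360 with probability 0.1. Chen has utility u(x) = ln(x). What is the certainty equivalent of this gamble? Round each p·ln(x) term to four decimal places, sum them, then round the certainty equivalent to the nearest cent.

E[u] = 0.6·ln(820) + 0.1·ln(800) + 0.2·ln(660) + 0.1·ln(360) = 4.0256 + 0.6685 + 1.2984 + 0.5886 = 6.5811
CE = e^6.5811 ≈ 721.33

$721.33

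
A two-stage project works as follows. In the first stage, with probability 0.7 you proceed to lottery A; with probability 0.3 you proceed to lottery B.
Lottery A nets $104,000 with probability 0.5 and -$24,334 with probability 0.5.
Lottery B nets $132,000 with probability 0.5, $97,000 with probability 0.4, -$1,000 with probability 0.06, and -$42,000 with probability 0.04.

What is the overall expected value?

$58,801.10

EV(A) = 0.5 × 104000 + 0.5 × (-24334) = 52000 − 12167 = 39833
EV(B) = 0.5 × 132000 + 0.4 × 97000 + 0.06 × (-1000) + 0.04 × (-42000) = 66000 + 38800 − 60 − 1680 = 103060
Overall = 0.7 × 39833 + 0.3 × 103060 = 27883.1 + 30918 = 58801.1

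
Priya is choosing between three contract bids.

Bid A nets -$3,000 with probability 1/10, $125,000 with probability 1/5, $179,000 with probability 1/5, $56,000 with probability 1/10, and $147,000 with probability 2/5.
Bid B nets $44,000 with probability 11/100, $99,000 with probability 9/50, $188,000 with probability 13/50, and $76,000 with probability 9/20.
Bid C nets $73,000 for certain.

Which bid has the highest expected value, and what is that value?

Bid A ($124,900)

Bid A = 1/10 × (-3000) + 1/5 × 125000 + 1/5 × 179000 + 1/10 × 56000 + 2/5 × 147000 = -300 + 25000 + 35800 + 5600 + 58800 = 124900
Bid B = 11/100 × 44000 + 9/50 × 99000 + 13/50 × 188000 + 9/20 × 76000 = 4840 + 17820 + 48880 + 34200 = 105740
Bid C: 73000 (certain)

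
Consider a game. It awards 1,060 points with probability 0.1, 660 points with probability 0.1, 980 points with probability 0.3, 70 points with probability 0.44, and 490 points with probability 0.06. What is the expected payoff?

EV = 0.1 × 1060 + 0.1 × 660 + 0.3 × 980 + 0.44 × 70 + 0.06 × 490 = 106 + 66 + 294 + 30.8 + 29.4 = 526.2

526.2 points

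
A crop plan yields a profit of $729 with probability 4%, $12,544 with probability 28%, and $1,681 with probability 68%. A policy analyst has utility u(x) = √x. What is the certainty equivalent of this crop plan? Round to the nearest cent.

E[u] = 0.04·√729 + 0.28·√12544 + 0.68·√1681 = 0.04·27 + 0.28·112 + 0.68·41 = 60.32
CE = (60.32)² = 3638.5024

$3,638.50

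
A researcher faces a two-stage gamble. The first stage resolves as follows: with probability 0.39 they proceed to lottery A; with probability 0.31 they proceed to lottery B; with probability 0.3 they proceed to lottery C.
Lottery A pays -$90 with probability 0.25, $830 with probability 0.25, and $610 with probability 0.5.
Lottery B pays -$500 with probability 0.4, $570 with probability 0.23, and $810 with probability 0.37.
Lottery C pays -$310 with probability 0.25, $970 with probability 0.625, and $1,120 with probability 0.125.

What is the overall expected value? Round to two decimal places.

EV(A) = 0.25 × (-90) + 0.25 × 830 + 0.5 × 610 = -22.5 + 207.5 + 305 = 490
EV(B) = 0.4 × (-500) + 0.23 × 570 + 0.37 × 810 = -200 + 131.1 + 299.7 = 230.8
EV(C) = 0.25 × (-310) + 0.625 × 970 + 0.125 × 1120 = -77.5 + 606.25 + 140 = 668.75
Overall = 0.39 × 490 + 0.31 × 230.8 + 0.3 × 668.75 = 191.1 + 71.548 + 200.625 = 463.273

$463.27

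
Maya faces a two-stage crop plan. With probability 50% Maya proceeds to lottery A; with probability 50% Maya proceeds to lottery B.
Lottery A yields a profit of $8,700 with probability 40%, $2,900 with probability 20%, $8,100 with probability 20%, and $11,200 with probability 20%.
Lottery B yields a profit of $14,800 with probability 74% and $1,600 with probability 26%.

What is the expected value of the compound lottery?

$9,644

EV(A) = 0.4 × 8700 + 0.2 × 2900 + 0.2 × 8100 + 0.2 × 11200 = 3480 + 580 + 1620 + 2240 = 7920
EV(B) = 0.74 × 14800 + 0.26 × 1600 = 10952 + 416 = 11368
Overall = 0.5 × 7920 + 0.5 × 11368 = 3960 + 5684 = 9644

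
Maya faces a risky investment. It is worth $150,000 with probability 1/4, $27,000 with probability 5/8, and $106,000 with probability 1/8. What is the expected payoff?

$67,625

EV = 1/4 × 150000 + 5/8 × 27000 + 1/8 × 106000 = 37500 + 16875 + 13250 = 67625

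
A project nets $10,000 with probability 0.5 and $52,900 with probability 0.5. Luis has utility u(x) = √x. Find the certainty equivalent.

E[u] = 0.5·√10000 + 0.5·√52900 = 0.5·100 + 0.5·230 = 165
CE = (165)² = 27225

$27,225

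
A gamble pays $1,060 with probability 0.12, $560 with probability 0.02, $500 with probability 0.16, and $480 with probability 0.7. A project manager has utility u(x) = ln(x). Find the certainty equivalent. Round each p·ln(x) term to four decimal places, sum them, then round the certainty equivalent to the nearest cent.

E[u] = 0.12·ln(1060) + 0.02·ln(560) + 0.16·ln(500) + 0.7·ln(480) = 0.8359 + 0.1266 + 0.9943 + 4.3217 = 6.2785
CE = e^6.2785 ≈ 532.99

$532.99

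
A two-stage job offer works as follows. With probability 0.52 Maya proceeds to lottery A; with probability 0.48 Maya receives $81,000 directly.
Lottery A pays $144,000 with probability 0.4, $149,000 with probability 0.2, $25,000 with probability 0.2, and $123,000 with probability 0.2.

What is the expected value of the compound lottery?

$99,720

EV(A) = 0.4 × 144000 + 0.2 × 149000 + 0.2 × 25000 + 0.2 × 123000 = 57600 + 29800 + 5000 + 24600 = 117000
Branch B: 81000 (certain)
Overall = 0.52 × 117000 + 0.48 × 81000 = 60840 + 38880 = 99720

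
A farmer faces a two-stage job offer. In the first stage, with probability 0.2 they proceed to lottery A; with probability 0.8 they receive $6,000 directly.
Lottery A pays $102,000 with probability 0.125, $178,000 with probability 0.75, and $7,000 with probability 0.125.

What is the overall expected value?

$34,225

EV(A) = 0.125 × 102000 + 0.75 × 178000 + 0.125 × 7000 = 12750 + 133500 + 875 = 147125
Branch B: 6000 (certain)
Overall = 0.2 × 147125 + 0.8 × 6000 = 29425 + 4800 = 34225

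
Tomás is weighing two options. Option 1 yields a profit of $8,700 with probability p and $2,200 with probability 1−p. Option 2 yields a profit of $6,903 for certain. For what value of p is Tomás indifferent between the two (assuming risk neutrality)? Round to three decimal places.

p = 0.724

p·8700 + (1−p)·2200 = 6903
6500p + 2200 = 6903
p = (6903 − 2200) / 6500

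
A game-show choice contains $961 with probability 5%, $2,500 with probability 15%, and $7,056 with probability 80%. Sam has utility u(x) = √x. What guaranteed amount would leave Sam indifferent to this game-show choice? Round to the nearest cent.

E[u] = 0.05·√961 + 0.15·√2500 + 0.8·√7056 = 0.05·31 + 0.15·50 + 0.8·84 = 76.25
CE = (76.25)² = 5814.0625

$5,814.06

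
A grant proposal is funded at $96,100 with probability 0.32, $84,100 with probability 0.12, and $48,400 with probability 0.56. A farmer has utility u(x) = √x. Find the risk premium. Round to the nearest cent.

E[u] = 0.32·√96100 + 0.12·√84100 + 0.56·√48400 = 0.32·310 + 0.12·290 + 0.56·220 = 257.2
CE = (257.2)² = 66151.84
Risk premium = EV − CE = 67948 − 66151.84 = 1796.16

$1,796.16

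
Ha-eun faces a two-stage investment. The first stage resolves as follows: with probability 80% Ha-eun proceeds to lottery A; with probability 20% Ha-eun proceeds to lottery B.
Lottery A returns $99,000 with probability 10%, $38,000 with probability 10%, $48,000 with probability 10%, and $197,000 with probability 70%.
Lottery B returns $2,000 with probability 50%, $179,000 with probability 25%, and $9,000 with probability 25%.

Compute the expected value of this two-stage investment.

$134,720

EV(A) = 0.1 × 99000 + 0.1 × 38000 + 0.1 × 48000 + 0.7 × 197000 = 9900 + 3800 + 4800 + 137900 = 156400
EV(B) = 0.5 × 2000 + 0.25 × 179000 + 0.25 × 9000 = 1000 + 44750 + 2250 = 48000
Overall = 0.8 × 156400 + 0.2 × 48000 = 125120 + 9600 = 134720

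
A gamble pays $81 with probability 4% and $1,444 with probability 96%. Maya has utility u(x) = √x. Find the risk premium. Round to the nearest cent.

$32.29

E[u] = 0.04·√81 + 0.96·√1444 = 0.04·9 + 0.96·38 = 36.84
CE = (36.84)² = 1357.1856
Risk premium = EV − CE = 1389.48 − 1357.1856 = 32.2944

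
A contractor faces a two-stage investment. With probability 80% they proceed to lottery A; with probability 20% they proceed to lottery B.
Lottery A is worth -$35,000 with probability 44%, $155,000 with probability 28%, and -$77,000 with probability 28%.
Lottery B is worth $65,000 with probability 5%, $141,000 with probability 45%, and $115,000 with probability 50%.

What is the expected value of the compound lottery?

$29,992

EV(A) = 0.44 × (-35000) + 0.28 × 155000 + 0.28 × (-77000) = -15400 + 43400 − 21560 = 6440
EV(B) = 0.05 × 65000 + 0.45 × 141000 + 0.5 × 115000 = 3250 + 63450 + 57500 = 124200
Overall = 0.8 × 6440 + 0.2 × 124200 = 5152 + 24840 = 29992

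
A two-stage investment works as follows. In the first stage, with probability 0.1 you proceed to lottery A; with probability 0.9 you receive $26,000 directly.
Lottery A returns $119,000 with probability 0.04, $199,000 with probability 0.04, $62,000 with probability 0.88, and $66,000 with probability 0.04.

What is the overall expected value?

$30,392

EV(A) = 0.04 × 119000 + 0.04 × 199000 + 0.88 × 62000 + 0.04 × 66000 = 4760 + 7960 + 54560 + 2640 = 69920
Branch B: 26000 (certain)
Overall = 0.1 × 69920 + 0.9 × 26000 = 6992 + 23400 = 30392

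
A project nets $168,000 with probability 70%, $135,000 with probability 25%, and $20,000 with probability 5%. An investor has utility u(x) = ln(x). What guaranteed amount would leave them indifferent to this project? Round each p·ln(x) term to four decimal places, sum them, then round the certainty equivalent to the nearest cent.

$143,014.31

E[u] = 0.7·ln(168000) + 0.25·ln(135000) + 0.05·ln(20000) = 8.4222 + 2.9533 + 0.4952 = 11.8707
CE = e^11.8707 ≈ 143014.31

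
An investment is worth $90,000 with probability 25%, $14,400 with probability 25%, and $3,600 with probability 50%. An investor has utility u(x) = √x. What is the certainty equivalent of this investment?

E[u] = 0.25·√90000 + 0.25·√14400 + 0.5·√3600 = 0.25·300 + 0.25·120 + 0.5·60 = 135
CE = (135)² = 18225

$18,225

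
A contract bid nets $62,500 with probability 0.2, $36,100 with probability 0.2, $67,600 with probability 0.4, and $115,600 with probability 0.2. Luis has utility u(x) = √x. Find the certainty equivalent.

$67,600

E[u] = 0.2·√62500 + 0.2·√36100 + 0.4·√67600 + 0.2·√115600 = 0.2·250 + 0.2·190 + 0.4·260 + 0.2·340 = 260
CE = (260)² = 67600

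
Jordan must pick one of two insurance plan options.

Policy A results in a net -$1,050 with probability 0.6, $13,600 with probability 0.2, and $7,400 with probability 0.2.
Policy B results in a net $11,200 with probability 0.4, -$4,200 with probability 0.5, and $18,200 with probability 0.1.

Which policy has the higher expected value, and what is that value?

Policy B ($4,200)

Policy A = 0.6 × (-1050) + 0.2 × 13600 + 0.2 × 7400 = -630 + 2720 + 1480 = 3570
Policy B = 0.4 × 11200 + 0.5 × (-4200) + 0.1 × 18200 = 4480 − 2100 + 1820 = 4200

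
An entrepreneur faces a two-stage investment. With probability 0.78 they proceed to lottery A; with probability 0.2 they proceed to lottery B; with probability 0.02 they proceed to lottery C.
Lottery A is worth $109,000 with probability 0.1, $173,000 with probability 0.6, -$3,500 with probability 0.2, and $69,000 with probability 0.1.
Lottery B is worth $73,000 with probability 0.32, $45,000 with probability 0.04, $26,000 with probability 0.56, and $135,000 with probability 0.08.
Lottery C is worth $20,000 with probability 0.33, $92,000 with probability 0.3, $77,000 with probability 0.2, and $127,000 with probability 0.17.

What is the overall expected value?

EV(A) = 0.1 × 109000 + 0.6 × 173000 + 0.2 × (-3500) + 0.1 × 69000 = 10900 + 103800 − 700 + 6900 = 120900
EV(B) = 0.32 × 73000 + 0.04 × 45000 + 0.56 × 26000 + 0.08 × 135000 = 23360 + 1800 + 14560 + 10800 = 50520
EV(C) = 0.33 × 20000 + 0.3 × 92000 + 0.2 × 77000 + 0.17 × 127000 = 6600 + 27600 + 15400 + 21590 = 71190
Overall = 0.78 × 120900 + 0.2 × 50520 + 0.02 × 71190 = 94302 + 10104 + 1423.8 = 105829.8

$105,829.80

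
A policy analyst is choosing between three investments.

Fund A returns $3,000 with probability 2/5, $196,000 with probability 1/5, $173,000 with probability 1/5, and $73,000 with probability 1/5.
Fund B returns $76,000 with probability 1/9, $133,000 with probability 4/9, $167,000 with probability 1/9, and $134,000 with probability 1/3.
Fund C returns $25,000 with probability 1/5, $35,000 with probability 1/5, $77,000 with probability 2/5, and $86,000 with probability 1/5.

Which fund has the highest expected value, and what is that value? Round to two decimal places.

Fund A = 2/5 × 3000 + 1/5 × 196000 + 1/5 × 173000 + 1/5 × 73000 = 1200 + 39200 + 34600 + 14600 = 89600
Fund B = 1/9 × 76000 + 4/9 × 133000 + 1/9 × 167000 + 1/3 × 134000 = 8444.4444 + 59111.1111 + 18555.5556 + 44666.6667 = 130777.7778
Fund C = 1/5 × 25000 + 1/5 × 35000 + 2/5 × 77000 + 1/5 × 86000 = 5000 + 7000 + 30800 + 17200 = 60000

Fund B ($130,777.78)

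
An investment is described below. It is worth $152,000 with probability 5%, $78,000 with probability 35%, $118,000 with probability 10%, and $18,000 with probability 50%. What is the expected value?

$55,700

EV = 0.05 × 152000 + 0.35 × 78000 + 0.1 × 118000 + 0.5 × 18000 = 7600 + 27300 + 11800 + 9000 = 55700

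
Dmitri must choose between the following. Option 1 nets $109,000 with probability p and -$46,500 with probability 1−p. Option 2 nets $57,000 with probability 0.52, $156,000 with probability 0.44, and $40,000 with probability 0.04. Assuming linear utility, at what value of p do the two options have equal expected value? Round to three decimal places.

EV(Option 2) = 0.52 × 57000 + 0.44 × 156000 + 0.04 × 40000 = 29640 + 68640 + 1600 = 99880
p·109000 + (1−p)·(-46500) = 99880
155500p − 46500 = 99880
p = (99880 + 46500) / 155500

p = 0.941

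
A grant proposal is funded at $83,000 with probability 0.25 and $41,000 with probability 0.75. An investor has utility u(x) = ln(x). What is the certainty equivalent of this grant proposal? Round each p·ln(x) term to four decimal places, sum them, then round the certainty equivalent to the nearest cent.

E[u] = 0.25·ln(83000) + 0.75·ln(41000) = 2.8316 + 7.9660 = 10.7976
CE = e^10.7976 ≈ 48903.29

$48,903.29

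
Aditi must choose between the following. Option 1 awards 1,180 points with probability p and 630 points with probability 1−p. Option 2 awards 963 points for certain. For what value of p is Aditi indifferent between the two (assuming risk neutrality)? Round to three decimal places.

p·1180 + (1−p)·630 = 963
550p + 630 = 963
p = (963 − 630) / 550

p = 0.605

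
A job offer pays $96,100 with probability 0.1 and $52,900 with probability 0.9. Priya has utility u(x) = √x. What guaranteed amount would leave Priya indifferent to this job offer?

$56,644

E[u] = 0.1·√96100 + 0.9·√52900 = 0.1·310 + 0.9·230 = 238
CE = (238)² = 56644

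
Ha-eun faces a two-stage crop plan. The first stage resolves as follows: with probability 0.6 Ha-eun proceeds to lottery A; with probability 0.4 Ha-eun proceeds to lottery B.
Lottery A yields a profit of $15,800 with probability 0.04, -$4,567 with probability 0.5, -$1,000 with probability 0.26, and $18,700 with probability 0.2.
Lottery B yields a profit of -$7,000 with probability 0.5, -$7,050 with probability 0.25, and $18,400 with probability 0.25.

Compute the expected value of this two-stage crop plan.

$832.10

EV(A) = 0.04 × 15800 + 0.5 × (-4567) + 0.26 × (-1000) + 0.2 × 18700 = 632 − 2283.5 − 260 + 3740 = 1828.5
EV(B) = 0.5 × (-7000) + 0.25 × (-7050) + 0.25 × 18400 = -3500 − 1762.5 + 4600 = -662.5
Overall = 0.6 × 1828.5 + 0.4 × (-662.5) = 1097.1 − 265 = 832.1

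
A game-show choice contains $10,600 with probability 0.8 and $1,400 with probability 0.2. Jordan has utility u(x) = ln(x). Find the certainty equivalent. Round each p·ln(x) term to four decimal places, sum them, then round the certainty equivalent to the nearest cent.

E[u] = 0.8·ln(10600) + 0.2·ln(1400) = 7.4149 + 1.4488 = 8.8637
CE = e^8.8637 ≈ 7070.60

$7,070.60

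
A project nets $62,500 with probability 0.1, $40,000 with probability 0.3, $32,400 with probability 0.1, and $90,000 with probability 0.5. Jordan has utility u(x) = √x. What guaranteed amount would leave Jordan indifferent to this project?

$64,009

E[u] = 0.1·√62500 + 0.3·√40000 + 0.1·√32400 + 0.5·√90000 = 0.1·250 + 0.3·200 + 0.1·180 + 0.5·300 = 253
CE = (253)² = 64009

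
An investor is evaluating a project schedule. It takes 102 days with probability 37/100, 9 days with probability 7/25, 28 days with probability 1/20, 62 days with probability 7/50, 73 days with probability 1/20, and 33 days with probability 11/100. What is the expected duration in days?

57.62 days

EV = 37/100 × 102 + 7/25 × 9 + 1/20 × 28 + 7/50 × 62 + 1/20 × 73 + 11/100 × 33 = 37.74 + 2.52 + 1.4 + 8.68 + 3.65 + 3.63 = 57.62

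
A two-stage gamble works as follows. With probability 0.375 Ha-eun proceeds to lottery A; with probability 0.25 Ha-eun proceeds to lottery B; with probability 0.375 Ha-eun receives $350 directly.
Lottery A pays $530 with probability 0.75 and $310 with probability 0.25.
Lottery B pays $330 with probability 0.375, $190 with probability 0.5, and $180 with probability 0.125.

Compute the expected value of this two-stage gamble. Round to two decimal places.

EV(A) = 0.75 × 530 + 0.25 × 310 = 397.5 + 77.5 = 475
EV(B) = 0.375 × 330 + 0.5 × 190 + 0.125 × 180 = 123.75 + 95 + 22.5 = 241.25
Branch C: 350 (certain)
Overall = 0.375 × 475 + 0.25 × 241.25 + 0.375 × 350 = 178.125 + 60.3125 + 131.25 = 369.6875

$369.69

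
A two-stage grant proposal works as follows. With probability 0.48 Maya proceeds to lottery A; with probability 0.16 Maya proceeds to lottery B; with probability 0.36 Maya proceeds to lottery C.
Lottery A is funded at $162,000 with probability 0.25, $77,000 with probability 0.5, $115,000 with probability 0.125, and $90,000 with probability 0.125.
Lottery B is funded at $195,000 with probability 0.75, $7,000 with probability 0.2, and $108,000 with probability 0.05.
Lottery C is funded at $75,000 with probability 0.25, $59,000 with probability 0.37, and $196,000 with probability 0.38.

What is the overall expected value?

$116,129.60

EV(A) = 0.25 × 162000 + 0.5 × 77000 + 0.125 × 115000 + 0.125 × 90000 = 40500 + 38500 + 14375 + 11250 = 104625
EV(B) = 0.75 × 195000 + 0.2 × 7000 + 0.05 × 108000 = 146250 + 1400 + 5400 = 153050
EV(C) = 0.25 × 75000 + 0.37 × 59000 + 0.38 × 196000 = 18750 + 21830 + 74480 = 115060
Overall = 0.48 × 104625 + 0.16 × 153050 + 0.36 × 115060 = 50220 + 24488 + 41421.6 = 116129.6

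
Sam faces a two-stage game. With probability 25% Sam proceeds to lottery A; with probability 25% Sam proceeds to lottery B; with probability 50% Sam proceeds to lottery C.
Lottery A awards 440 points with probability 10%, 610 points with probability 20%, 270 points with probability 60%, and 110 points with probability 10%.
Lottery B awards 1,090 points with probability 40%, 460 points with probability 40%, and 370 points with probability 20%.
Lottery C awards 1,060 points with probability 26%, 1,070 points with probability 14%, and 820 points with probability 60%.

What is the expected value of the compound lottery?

EV(A) = 0.1 × 440 + 0.2 × 610 + 0.6 × 270 + 0.1 × 110 = 44 + 122 + 162 + 11 = 339
EV(B) = 0.4 × 1090 + 0.4 × 460 + 0.2 × 370 = 436 + 184 + 74 = 694
EV(C) = 0.26 × 1060 + 0.14 × 1070 + 0.6 × 820 = 275.6 + 149.8 + 492 = 917.4
Overall = 0.25 × 339 + 0.25 × 694 + 0.5 × 917.4 = 84.75 + 173.5 + 458.7 = 716.95

716.95 points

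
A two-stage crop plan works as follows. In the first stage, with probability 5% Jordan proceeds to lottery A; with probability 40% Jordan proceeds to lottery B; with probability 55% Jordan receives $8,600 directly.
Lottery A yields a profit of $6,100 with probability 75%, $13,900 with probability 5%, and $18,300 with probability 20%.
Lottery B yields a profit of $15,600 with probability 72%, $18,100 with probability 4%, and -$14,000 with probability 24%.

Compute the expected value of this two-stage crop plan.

EV(A) = 0.75 × 6100 + 0.05 × 13900 + 0.2 × 18300 = 4575 + 695 + 3660 = 8930
EV(B) = 0.72 × 15600 + 0.04 × 18100 + 0.24 × (-14000) = 11232 + 724 − 3360 = 8596
Branch C: 8600 (certain)
Overall = 0.05 × 8930 + 0.4 × 8596 + 0.55 × 8600 = 446.5 + 3438.4 + 4730 = 8614.9

$8,614.90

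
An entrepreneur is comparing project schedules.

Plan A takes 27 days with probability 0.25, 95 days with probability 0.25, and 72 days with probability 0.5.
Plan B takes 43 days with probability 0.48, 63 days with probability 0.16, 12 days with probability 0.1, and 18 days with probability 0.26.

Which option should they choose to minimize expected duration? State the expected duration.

Plan A = 0.25 × 27 + 0.25 × 95 + 0.5 × 72 = 6.75 + 23.75 + 36 = 66.5
Plan B = 0.48 × 43 + 0.16 × 63 + 0.1 × 12 + 0.26 × 18 = 20.64 + 10.08 + 1.2 + 4.68 = 36.6

Plan B (36.6 days)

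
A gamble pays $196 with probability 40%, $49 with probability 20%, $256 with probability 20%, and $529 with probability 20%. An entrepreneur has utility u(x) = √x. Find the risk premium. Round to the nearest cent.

$26.16

E[u] = 0.4·√196 + 0.2·√49 + 0.2·√256 + 0.2·√529 = 0.4·14 + 0.2·7 + 0.2·16 + 0.2·23 = 14.8
CE = (14.8)² = 219.04
Risk premium = EV − CE = 245.2 − 219.04 = 26.16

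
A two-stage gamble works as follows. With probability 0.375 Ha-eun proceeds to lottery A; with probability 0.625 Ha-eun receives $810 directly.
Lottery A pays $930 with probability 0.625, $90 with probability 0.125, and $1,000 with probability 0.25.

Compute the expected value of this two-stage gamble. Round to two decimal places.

EV(A) = 0.625 × 930 + 0.125 × 90 + 0.25 × 1000 = 581.25 + 11.25 + 250 = 842.5
Branch B: 810 (certain)
Overall = 0.375 × 842.5 + 0.625 × 810 = 315.9375 + 506.25 = 822.1875

$822.19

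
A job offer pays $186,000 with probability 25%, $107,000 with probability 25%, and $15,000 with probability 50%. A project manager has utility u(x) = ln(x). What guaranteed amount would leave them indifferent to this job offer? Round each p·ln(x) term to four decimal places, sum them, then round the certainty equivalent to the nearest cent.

E[u] = 0.25·ln(186000) + 0.25·ln(107000) + 0.5·ln(15000) = 3.0334 + 2.8951 + 4.8079 = 10.7364
CE = e^10.7364 ≈ 46000.15

$46,000.15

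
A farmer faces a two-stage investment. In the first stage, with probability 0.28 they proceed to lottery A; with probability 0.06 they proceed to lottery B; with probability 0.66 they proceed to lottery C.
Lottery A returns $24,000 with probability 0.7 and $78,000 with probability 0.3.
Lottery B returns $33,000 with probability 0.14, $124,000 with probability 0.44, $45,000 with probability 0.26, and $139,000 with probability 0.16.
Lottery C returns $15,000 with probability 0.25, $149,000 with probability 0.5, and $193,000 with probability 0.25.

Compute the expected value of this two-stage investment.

EV(A) = 0.7 × 24000 + 0.3 × 78000 = 16800 + 23400 = 40200
EV(B) = 0.14 × 33000 + 0.44 × 124000 + 0.26 × 45000 + 0.16 × 139000 = 4620 + 54560 + 11700 + 22240 = 93120
EV(C) = 0.25 × 15000 + 0.5 × 149000 + 0.25 × 193000 = 3750 + 74500 + 48250 = 126500
Overall = 0.28 × 40200 + 0.06 × 93120 + 0.66 × 126500 = 11256 + 5587.2 + 83490 = 100333.2

$100,333.20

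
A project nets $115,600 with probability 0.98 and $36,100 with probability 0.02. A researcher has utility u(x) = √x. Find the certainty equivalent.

E[u] = 0.98·√115600 + 0.02·√36100 = 0.98·340 + 0.02·190 = 337
CE = (337)² = 113569

$113,569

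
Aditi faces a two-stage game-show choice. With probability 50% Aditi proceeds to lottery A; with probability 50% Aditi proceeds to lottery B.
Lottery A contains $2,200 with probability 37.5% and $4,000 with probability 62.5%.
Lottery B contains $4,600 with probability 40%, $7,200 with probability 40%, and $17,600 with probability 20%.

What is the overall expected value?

$5,782.50

EV(A) = 0.375 × 2200 + 0.625 × 4000 = 825 + 2500 = 3325
EV(B) = 0.4 × 4600 + 0.4 × 7200 + 0.2 × 17600 = 1840 + 2880 + 3520 = 8240
Overall = 0.5 × 3325 + 0.5 × 8240 = 1662.5 + 4120 = 5782.5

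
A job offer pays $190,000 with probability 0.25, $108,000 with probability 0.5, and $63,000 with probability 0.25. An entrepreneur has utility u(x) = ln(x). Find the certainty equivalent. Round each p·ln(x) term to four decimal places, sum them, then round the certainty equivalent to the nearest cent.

E[u] = 0.25·ln(190000) + 0.5·ln(108000) + 0.25·ln(63000) = 3.0387 + 5.7949 + 2.7627 = 11.5963
CE = e^11.5963 ≈ 108694.88

$108,694.88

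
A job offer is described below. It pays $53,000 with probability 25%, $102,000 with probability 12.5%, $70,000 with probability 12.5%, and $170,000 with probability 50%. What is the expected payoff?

$119,750

EV = 0.25 × 53000 + 0.125 × 102000 + 0.125 × 70000 + 0.5 × 170000 = 13250 + 12750 + 8750 + 85000 = 119750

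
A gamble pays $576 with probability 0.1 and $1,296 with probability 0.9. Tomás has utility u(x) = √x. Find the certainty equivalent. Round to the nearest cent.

E[u] = 0.1·√576 + 0.9·√1296 = 0.1·24 + 0.9·36 = 34.8
CE = (34.8)² = 1211.04

$1,211.04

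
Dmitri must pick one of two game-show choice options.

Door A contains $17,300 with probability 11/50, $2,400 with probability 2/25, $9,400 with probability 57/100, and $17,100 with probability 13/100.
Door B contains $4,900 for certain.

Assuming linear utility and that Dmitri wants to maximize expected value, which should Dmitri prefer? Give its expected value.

Door A = 11/50 × 17300 + 2/25 × 2400 + 57/100 × 9400 + 13/100 × 17100 = 3806 + 192 + 5358 + 2223 = 11579
Door B: 4900 (certain)

Door A ($11,579)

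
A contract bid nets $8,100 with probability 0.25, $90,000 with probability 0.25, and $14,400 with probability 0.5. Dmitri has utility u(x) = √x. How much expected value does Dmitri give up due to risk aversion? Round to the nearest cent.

E[u] = 0.25·√8100 + 0.25·√90000 + 0.5·√14400 = 0.25·90 + 0.25·300 + 0.5·120 = 157.5
CE = (157.5)² = 24806.25
Risk premium = EV − CE = 31725 − 24806.25 = 6918.75

$6,918.75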